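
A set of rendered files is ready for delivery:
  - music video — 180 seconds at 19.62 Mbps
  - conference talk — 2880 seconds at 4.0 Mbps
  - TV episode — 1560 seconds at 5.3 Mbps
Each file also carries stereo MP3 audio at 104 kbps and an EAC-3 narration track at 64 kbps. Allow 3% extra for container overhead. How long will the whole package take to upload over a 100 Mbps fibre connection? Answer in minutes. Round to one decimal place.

4.1 minutes

Audio total: 104 + 64 = 168 kbps = 0.168 Mbps.
music video: 19.788 Mbps × 180 s × 1.03 = 3668.7 Mb
conference talk: 4.168 Mbps × 2880 s × 1.03 = 12364.0 Mb
TV episode: 5.468 Mbps × 1560 s × 1.03 = 8786.0 Mb
Total: 24818.6 Mb = 3102.3 MB.
At 100 Mbps: 24818.6 / 100 = 248 s ≈ 4.14 minutes.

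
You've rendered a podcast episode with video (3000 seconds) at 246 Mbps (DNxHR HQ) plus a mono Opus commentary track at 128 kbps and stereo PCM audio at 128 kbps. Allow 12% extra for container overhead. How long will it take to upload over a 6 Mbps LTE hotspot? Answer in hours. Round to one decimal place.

38.3 hours

Audio total: 128 + 128 = 256 kbps = 0.256 Mbps.
Total bitrate: 246.256 Mbps.
File: 246.256 Mbps × 3000 s = 738768.0 Mb.
With 12% container overhead: ×1.12. → 827420.2 Mb.
At 6 Mbps: 827420.2 / 6 = 137903.4 s ≈ 38.3 hours.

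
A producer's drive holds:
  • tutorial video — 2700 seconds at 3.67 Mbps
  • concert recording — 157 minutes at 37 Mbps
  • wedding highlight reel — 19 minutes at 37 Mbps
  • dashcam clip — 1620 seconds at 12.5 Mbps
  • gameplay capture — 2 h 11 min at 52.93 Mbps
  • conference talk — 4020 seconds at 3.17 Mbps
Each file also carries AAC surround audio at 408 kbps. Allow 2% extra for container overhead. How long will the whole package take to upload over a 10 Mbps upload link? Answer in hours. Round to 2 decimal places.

24.38 hours

Audio: 408 kbps = 0.408 Mbps.
tutorial video: 4.078 Mbps × 2700 s × 1.02 = 11230.8 Mb
concert recording: 37.408 Mbps × 9420 s × 1.02 = 359431.0 Mb
wedding highlight reel: 37.408 Mbps × 1140 s × 1.02 = 43498.0 Mb
dashcam clip: 12.908 Mbps × 1620 s × 1.02 = 21329.2 Mb
gameplay capture: 53.338 Mbps × 7860 s × 1.02 = 427621.4 Mb
conference talk: 3.578 Mbps × 4020 s × 1.02 = 14671.2 Mb
Total: 877781.7 Mb = 109722.7 MB.
At 10 Mbps: 877781.7 / 10 = 87778 s ≈ 24.4 hours.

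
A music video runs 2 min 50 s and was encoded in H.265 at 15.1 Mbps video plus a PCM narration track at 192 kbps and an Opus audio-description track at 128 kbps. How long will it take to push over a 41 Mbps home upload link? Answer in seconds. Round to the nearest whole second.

64 seconds

2 min 50 s = 170 s
Audio total: 192 + 128 = 320 kbps = 0.320 Mbps.
Total bitrate: 15.420 Mbps.
File: 15.420 Mbps × 170 s = 2621.4 Mb.
At 41 Mbps: 2621.4 / 41 = 63.9 s ≈ 63.9 seconds.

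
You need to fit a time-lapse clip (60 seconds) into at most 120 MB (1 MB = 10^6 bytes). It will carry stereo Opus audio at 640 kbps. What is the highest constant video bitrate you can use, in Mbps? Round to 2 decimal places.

15.36 Mbps

Budget: 120 MB = 960.0 Mb.
Total bitrate budget: 960.0 Mb / 60 s = 16.000 Mbps.
Audio: 640 kbps = 0.640 Mbps.
Video: 16.000 − 0.640 = 15.360 Mbps.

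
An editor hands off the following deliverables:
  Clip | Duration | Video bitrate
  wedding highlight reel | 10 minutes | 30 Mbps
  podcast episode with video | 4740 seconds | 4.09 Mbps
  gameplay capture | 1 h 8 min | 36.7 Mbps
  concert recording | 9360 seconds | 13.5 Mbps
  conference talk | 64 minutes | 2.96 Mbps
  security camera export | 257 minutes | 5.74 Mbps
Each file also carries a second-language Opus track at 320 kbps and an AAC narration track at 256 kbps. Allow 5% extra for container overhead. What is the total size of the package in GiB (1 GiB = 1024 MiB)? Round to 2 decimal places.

53.21 GiB

Audio total: 320 + 256 = 576 kbps = 0.576 Mbps.
wedding highlight reel: 30.576 Mbps × 600 s × 1.05 = 19262.9 Mb
podcast episode with video: 4.666 Mbps × 4740 s × 1.05 = 23222.7 Mb
gameplay capture: 37.276 Mbps × 4080 s × 1.05 = 159690.4 Mb
concert recording: 14.076 Mbps × 9360 s × 1.05 = 138338.9 Mb
conference talk: 3.536 Mbps × 3840 s × 1.05 = 14257.2 Mb
security camera export: 6.316 Mbps × 15420 s × 1.05 = 102262.4 Mb
Total: 457034.4 Mb = 57129.3 MB.
= 53.21 GiB.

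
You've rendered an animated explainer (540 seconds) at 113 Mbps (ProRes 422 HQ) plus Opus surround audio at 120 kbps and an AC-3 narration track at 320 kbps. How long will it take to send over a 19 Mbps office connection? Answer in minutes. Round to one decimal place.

53.7 minutes

Audio total: 120 + 320 = 440 kbps = 0.440 Mbps.
Total bitrate: 113.440 Mbps.
File: 113.440 Mbps × 540 s = 61257.6 Mb.
At 19 Mbps: 61257.6 / 19 = 3224.1 s ≈ 53.7 minutes.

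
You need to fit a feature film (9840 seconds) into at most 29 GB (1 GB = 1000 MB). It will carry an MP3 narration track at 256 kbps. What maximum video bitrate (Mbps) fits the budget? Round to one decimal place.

23.3 Mbps

Budget: 29 GB = 232000.0 Mb.
Total bitrate budget: 232000.0 Mb / 9840 s = 23.577 Mbps.
Audio: 256 kbps = 0.256 Mbps.
Video: 23.577 − 0.256 = 23.321 Mbps.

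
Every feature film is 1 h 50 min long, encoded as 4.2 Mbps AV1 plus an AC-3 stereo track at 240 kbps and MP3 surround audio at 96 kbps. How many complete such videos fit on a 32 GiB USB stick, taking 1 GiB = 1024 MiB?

1 h 50 min = 110 min = 6600 s
Audio total: 240 + 96 = 336 kbps = 0.336 Mbps.
Total bitrate: 4.536 Mbps.
Per item: 4.536 Mbps × 6600 s = 29,938 Mb = 3,742 MB.
Capacity: 32 GiB = 274,878 Mb; 9.18 items → 9 complete.

9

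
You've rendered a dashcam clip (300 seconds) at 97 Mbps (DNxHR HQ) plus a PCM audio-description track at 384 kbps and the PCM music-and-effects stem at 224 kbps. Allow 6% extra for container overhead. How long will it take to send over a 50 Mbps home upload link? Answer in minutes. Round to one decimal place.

10.3 minutes

Audio total: 384 + 224 = 608 kbps = 0.608 Mbps.
Total bitrate: 97.608 Mbps.
File: 97.608 Mbps × 300 s = 29282.4 Mb.
With 6% container overhead: ×1.06. → 31039.3 Mb.
At 50 Mbps: 31039.3 / 50 = 620.8 s ≈ 10.3 minutes.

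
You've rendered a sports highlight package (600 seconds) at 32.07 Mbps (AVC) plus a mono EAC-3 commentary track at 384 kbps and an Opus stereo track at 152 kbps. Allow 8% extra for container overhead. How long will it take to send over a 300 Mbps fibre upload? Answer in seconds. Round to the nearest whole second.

Audio total: 384 + 152 = 536 kbps = 0.536 Mbps.
Total bitrate: 32.606 Mbps.
File: 32.606 Mbps × 600 s = 19563.6 Mb.
With 8% container overhead: ×1.08. → 21128.7 Mb.
At 300 Mbps: 21128.7 / 300 = 70.4 s ≈ 70.4 seconds.

70 seconds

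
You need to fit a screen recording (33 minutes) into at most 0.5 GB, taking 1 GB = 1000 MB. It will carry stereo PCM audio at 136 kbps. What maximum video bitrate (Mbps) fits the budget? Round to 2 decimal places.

Budget: 0.5 GB = 4000.0 Mb.
33 min = 1980 s
Total bitrate budget: 4000.0 Mb / 1980 s = 2.020 Mbps.
Audio: 136 kbps = 0.136 Mbps.
Video: 2.020 − 0.136 = 1.884 Mbps.

1.88 Mbps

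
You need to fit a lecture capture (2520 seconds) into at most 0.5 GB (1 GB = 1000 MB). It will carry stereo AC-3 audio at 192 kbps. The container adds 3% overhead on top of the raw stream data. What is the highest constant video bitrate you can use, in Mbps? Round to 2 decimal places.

1.35 Mbps

Budget: 0.5 GB = 4000.0 Mb.
Stream payload after overhead: 4000.0 / 1.03 = 3883.5 Mb.
Total bitrate budget: 3883.5 Mb / 2520 s = 1.541 Mbps.
Audio: 192 kbps = 0.192 Mbps.
Video: 1.541 − 0.192 = 1.349 Mbps.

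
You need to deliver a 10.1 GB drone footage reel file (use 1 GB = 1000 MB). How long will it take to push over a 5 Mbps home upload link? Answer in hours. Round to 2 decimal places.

4.49 hours

File: 10.1 GB = 80800.0 Mb.
At 5 Mbps: 80800.0 / 5 = 16160.0 s ≈ 4.49 hours.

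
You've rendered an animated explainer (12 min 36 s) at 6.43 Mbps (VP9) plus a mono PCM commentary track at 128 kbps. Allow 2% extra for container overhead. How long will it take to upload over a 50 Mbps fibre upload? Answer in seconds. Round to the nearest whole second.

101 seconds

12 min 36 s = 756 s
Audio: 128 kbps = 0.128 Mbps.
Total bitrate: 6.558 Mbps.
File: 6.558 Mbps × 756 s = 4957.8 Mb.
With 2% container overhead: ×1.02. → 5057.0 Mb.
At 50 Mbps: 5057.0 / 50 = 101.1 s ≈ 101 seconds.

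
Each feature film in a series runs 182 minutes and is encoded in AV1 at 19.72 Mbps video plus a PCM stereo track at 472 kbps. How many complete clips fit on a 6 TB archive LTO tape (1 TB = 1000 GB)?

217

182 min = 10920 s
Audio: 472 kbps = 0.472 Mbps.
Total bitrate: 20.192 Mbps.
Per item: 20.192 Mbps × 10920 s = 220,497 Mb = 27,562 MB.
Capacity: 6 TB = 48,000,000 Mb; 217.69 items → 217 complete.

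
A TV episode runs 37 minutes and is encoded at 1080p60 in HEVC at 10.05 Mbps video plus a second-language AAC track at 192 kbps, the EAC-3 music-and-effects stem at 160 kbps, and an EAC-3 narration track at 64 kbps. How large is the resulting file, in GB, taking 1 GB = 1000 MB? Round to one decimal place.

2.9 GB

37 min = 2220 s
Audio total: 192 + 160 + 64 = 416 kbps = 0.416 Mbps.
Total bitrate: 10.05 + 0.416 = 10.466 Mbps.
Stream data: 10.466 Mbps × 2220 s = 23234.5 Mb.
23,235 Mb ÷ 8 = 2,904 MB → 2.904 GB.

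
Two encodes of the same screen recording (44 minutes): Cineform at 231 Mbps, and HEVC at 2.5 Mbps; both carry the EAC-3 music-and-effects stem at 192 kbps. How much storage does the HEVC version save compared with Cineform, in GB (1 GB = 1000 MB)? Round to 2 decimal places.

75.41 GB

44 min = 2640 s
Audio: 192 kbps = 0.192 Mbps.
Cineform: 231.192 Mbps × 2640 s = 610346.9 Mb = 76.293 GB.
HEVC: 2.692 Mbps × 2640 s = 7106.9 Mb = 0.888 GB.
Saving: 76.293 − 0.888 = 75.405 GB.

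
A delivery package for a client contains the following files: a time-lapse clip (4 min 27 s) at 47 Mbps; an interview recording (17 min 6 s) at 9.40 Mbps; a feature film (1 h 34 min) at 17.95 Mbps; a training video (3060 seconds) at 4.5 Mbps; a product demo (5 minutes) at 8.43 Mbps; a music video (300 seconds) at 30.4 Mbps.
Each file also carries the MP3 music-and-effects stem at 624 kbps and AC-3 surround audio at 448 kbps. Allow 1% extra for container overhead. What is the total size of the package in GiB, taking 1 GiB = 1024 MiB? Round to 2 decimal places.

18.84 GiB

Audio total: 624 + 448 = 1072 kbps = 1.072 Mbps.
time-lapse clip: 48.072 Mbps × 267 s × 1.01 = 12963.6 Mb
interview recording: 10.472 Mbps × 1026 s × 1.01 = 10851.7 Mb
feature film: 19.022 Mbps × 5640 s × 1.01 = 108356.9 Mb
training video: 5.572 Mbps × 3060 s × 1.01 = 17220.8 Mb
product demo: 9.502 Mbps × 300 s × 1.01 = 2879.1 Mb
music video: 31.472 Mbps × 300 s × 1.01 = 9536.0 Mb
Total: 161808.2 Mb = 20226.0 MB.
= 18.84 GiB.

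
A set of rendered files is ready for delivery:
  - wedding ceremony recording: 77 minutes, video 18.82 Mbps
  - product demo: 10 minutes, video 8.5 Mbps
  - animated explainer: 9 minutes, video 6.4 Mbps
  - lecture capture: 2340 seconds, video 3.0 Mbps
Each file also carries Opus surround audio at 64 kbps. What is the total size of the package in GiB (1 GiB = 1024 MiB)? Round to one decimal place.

Audio: 64 kbps = 0.064 Mbps.
wedding ceremony recording: 18.884 Mbps × 4620 s = 87244.1 Mb
product demo: 8.564 Mbps × 600 s = 5138.4 Mb
animated explainer: 6.464 Mbps × 540 s = 3490.6 Mb
lecture capture: 3.064 Mbps × 2340 s = 7169.8 Mb
Total: 103042.8 Mb = 12880.4 MB.
= 12.00 GiB.

12.0 GiB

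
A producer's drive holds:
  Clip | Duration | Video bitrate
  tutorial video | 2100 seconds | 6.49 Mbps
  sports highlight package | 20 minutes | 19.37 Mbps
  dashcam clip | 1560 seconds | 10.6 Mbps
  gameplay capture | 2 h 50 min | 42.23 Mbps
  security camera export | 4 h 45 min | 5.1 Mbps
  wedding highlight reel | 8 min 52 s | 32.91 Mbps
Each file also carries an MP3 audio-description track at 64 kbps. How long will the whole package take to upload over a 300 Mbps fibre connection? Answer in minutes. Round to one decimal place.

Audio: 64 kbps = 0.064 Mbps.
tutorial video: 6.554 Mbps × 2100 s = 13763.4 Mb
sports highlight package: 19.434 Mbps × 1200 s = 23320.8 Mb
dashcam clip: 10.664 Mbps × 1560 s = 16635.8 Mb
gameplay capture: 42.294 Mbps × 10200 s = 431398.8 Mb
security camera export: 5.164 Mbps × 17100 s = 88304.4 Mb
wedding highlight reel: 32.974 Mbps × 532 s = 17542.2 Mb
Total: 590965.4 Mb = 73870.7 MB.
At 300 Mbps: 590965.4 / 300 = 1970 s ≈ 32.8 minutes.

32.8 minutes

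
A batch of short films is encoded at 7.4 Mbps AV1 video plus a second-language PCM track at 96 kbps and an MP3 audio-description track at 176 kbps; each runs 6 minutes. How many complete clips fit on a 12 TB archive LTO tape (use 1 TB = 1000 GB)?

34758

6 min = 360 s
Audio total: 96 + 176 = 272 kbps = 0.272 Mbps.
Total bitrate: 7.672 Mbps.
Per item: 7.672 Mbps × 360 s = 2,762 Mb = 345.2 MB.
Capacity: 12 TB = 96,000,000 Mb; 34758.43 items → 34758 complete.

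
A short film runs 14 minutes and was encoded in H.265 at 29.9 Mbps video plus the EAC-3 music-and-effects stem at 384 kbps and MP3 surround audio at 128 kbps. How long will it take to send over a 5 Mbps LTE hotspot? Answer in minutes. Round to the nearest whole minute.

85 minutes

14 min = 840 s
Audio total: 384 + 128 = 512 kbps = 0.512 Mbps.
Total bitrate: 30.412 Mbps.
File: 30.412 Mbps × 840 s = 25546.1 Mb.
At 5 Mbps: 25546.1 / 5 = 5109.2 s ≈ 85.2 minutes.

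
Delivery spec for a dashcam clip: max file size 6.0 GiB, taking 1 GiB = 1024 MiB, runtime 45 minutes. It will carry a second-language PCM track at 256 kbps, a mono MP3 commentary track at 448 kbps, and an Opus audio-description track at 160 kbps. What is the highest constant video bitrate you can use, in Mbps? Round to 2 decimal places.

Budget: 6.0 GiB = 51539.6 Mb.
45 min = 2700 s
Total bitrate budget: 51539.6 Mb / 2700 s = 19.089 Mbps.
Audio total: 256 + 448 + 160 = 864 kbps = 0.864 Mbps.
Video: 19.089 − 0.864 = 18.225 Mbps.

18.22 Mbps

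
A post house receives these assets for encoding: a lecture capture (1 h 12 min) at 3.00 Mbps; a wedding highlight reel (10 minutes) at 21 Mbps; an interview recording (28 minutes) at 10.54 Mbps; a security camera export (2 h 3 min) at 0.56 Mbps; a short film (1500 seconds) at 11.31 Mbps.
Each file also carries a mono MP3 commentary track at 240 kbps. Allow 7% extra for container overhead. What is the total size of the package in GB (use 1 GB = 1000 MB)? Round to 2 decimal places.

9.11 GB

Audio: 240 kbps = 0.240 Mbps.
lecture capture: 3.240 Mbps × 4320 s × 1.07 = 14976.6 Mb
wedding highlight reel: 21.240 Mbps × 600 s × 1.07 = 13636.1 Mb
interview recording: 10.780 Mbps × 1680 s × 1.07 = 19378.1 Mb
security camera export: 0.800 Mbps × 7380 s × 1.07 = 6317.3 Mb
short film: 11.550 Mbps × 1500 s × 1.07 = 18537.8 Mb
Total: 72845.8 Mb = 9105.7 MB.
= 9.106 GB.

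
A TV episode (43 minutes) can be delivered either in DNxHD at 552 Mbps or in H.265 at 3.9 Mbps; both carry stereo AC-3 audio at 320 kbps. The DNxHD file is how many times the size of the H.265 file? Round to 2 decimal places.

130.88

43 min = 2580 s
Audio: 320 kbps = 0.320 Mbps.
DNxHD: 552.320 Mbps × 2580 s = 1424985.6 Mb = 178.123 GB.
H.265: 4.220 Mbps × 2580 s = 10887.6 Mb = 1.361 GB.
Ratio: 178.123 / 1.361 = 130.882.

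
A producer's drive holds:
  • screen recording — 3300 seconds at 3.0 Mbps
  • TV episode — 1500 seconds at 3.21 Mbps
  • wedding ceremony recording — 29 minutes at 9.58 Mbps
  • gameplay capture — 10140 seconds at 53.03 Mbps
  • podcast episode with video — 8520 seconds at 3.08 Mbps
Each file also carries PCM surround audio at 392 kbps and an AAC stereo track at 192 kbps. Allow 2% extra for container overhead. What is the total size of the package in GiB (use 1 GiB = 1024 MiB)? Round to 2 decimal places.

72.44 GiB

Audio total: 392 + 192 = 584 kbps = 0.584 Mbps.
screen recording: 3.584 Mbps × 3300 s × 1.02 = 12063.7 Mb
TV episode: 3.794 Mbps × 1500 s × 1.02 = 5804.8 Mb
wedding ceremony recording: 10.164 Mbps × 1740 s × 1.02 = 18039.1 Mb
gameplay capture: 53.614 Mbps × 10140 s × 1.02 = 554518.9 Mb
podcast episode with video: 3.664 Mbps × 8520 s × 1.02 = 31841.6 Mb
Total: 622268.1 Mb = 77783.5 MB.
= 72.44 GiB.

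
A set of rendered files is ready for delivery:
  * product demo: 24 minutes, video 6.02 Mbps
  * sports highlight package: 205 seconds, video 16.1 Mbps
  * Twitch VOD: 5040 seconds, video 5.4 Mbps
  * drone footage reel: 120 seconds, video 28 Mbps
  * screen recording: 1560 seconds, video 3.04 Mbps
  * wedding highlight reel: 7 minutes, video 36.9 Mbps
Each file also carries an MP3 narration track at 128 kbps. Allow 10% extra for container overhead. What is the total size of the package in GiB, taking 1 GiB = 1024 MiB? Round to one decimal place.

8.2 GiB

Audio: 128 kbps = 0.128 Mbps.
product demo: 6.148 Mbps × 1440 s × 1.10 = 9738.4 Mb
sports highlight package: 16.228 Mbps × 205 s × 1.10 = 3659.4 Mb
Twitch VOD: 5.528 Mbps × 5040 s × 1.10 = 30647.2 Mb
drone footage reel: 28.128 Mbps × 120 s × 1.10 = 3712.9 Mb
screen recording: 3.168 Mbps × 1560 s × 1.10 = 5436.3 Mb
wedding highlight reel: 37.028 Mbps × 420 s × 1.10 = 17106.9 Mb
Total: 70301.2 Mb = 8787.6 MB.
= 8.184 GiB.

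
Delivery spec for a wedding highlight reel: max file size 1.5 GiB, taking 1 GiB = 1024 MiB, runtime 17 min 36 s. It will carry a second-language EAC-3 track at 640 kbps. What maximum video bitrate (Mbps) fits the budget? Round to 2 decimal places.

Budget: 1.5 GiB = 12884.9 Mb.
17 min 36 s = 1056 s
Total bitrate budget: 12884.9 Mb / 1056 s = 12.202 Mbps.
Audio: 640 kbps = 0.640 Mbps.
Video: 12.202 − 0.640 = 11.562 Mbps.

11.56 Mbps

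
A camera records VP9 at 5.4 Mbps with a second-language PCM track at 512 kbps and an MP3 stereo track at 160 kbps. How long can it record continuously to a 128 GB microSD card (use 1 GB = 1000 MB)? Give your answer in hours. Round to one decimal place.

Audio total: 512 + 160 = 672 kbps = 0.672 Mbps.
Total bitrate: 5.4 + 0.672 = 6.072 Mbps.
Capacity: 128 GB = 1,024,000 Mb.
Recording time: 1,024,000 / 6.072 = 168,643 s ≈ 46.8 hours.

46.8 hours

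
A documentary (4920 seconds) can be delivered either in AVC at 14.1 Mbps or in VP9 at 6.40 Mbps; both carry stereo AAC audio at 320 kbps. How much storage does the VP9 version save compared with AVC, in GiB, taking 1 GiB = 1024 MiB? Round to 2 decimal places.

Audio: 320 kbps = 0.320 Mbps.
AVC: 14.420 Mbps × 4920 s = 70946.4 Mb = 8.259 GiB.
VP9: 6.720 Mbps × 4920 s = 33062.4 Mb = 3.849 GiB.
Saving: 8.259 − 3.849 = 4.410 GiB.

4.41 GiB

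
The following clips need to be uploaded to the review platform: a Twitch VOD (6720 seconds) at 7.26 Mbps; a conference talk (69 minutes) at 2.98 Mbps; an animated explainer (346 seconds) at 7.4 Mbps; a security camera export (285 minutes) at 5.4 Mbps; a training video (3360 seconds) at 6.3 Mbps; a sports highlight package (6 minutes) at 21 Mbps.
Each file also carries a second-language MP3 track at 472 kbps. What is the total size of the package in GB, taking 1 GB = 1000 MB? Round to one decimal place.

25.0 GB

Audio: 472 kbps = 0.472 Mbps.
Twitch VOD: 7.732 Mbps × 6720 s = 51959.0 Mb
conference talk: 3.452 Mbps × 4140 s = 14291.3 Mb
animated explainer: 7.872 Mbps × 346 s = 2723.7 Mb
security camera export: 5.872 Mbps × 17100 s = 100411.2 Mb
training video: 6.772 Mbps × 3360 s = 22753.9 Mb
sports highlight package: 21.472 Mbps × 360 s = 7729.9 Mb
Total: 199869.1 Mb = 24983.6 MB.
= 24.98 GB.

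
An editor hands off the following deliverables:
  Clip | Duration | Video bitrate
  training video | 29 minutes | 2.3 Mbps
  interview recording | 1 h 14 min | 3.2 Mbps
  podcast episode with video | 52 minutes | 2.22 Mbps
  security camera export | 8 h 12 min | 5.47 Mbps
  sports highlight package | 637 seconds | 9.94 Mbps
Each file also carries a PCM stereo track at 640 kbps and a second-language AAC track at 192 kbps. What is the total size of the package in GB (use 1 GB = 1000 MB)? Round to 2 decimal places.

Audio total: 640 + 192 = 832 kbps = 0.832 Mbps.
training video: 3.132 Mbps × 1740 s = 5449.7 Mb
interview recording: 4.032 Mbps × 4440 s = 17902.1 Mb
podcast episode with video: 3.052 Mbps × 3120 s = 9522.2 Mb
security camera export: 6.302 Mbps × 29520 s = 186035.0 Mb
sports highlight package: 10.772 Mbps × 637 s = 6861.8 Mb
Total: 225770.8 Mb = 28221.4 MB.
= 28.22 GB.

28.22 GB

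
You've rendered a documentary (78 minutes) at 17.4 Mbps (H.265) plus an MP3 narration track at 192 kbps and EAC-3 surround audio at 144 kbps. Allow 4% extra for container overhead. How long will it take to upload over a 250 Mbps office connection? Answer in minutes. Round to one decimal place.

78 min = 4680 s
Audio total: 192 + 144 = 336 kbps = 0.336 Mbps.
Total bitrate: 17.736 Mbps.
File: 17.736 Mbps × 4680 s = 83004.5 Mb.
With 4% container overhead: ×1.04. → 86324.7 Mb.
At 250 Mbps: 86324.7 / 250 = 345.3 s ≈ 5.75 minutes.

5.8 minutes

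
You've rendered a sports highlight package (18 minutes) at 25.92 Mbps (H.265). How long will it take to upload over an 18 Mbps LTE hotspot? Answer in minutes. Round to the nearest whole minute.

18 min = 1080 s
File: 25.920 Mbps × 1080 s = 27993.6 Mb.
At 18 Mbps: 27993.6 / 18 = 1555.2 s ≈ 25.9 minutes.

26 minutes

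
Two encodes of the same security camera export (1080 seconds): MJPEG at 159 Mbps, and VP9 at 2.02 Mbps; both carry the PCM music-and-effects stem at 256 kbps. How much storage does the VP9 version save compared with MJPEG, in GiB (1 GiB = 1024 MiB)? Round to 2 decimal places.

Audio: 256 kbps = 0.256 Mbps.
MJPEG: 159.256 Mbps × 1080 s = 171996.5 Mb = 20.023 GiB.
VP9: 2.276 Mbps × 1080 s = 2458.1 Mb = 0.286 GiB.
Saving: 20.023 − 0.286 = 19.737 GiB.

19.74 GiB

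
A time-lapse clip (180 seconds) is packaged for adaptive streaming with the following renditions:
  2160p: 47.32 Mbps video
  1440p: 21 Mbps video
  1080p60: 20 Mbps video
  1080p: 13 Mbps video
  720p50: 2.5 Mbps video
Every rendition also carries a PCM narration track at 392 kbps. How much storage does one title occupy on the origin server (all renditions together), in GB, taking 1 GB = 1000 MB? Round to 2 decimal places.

Audio: 392 kbps = 0.392 Mbps.
Sum of rendition bitrates: (47.32+0.392) + (21+0.392) + (20+0.392) + (13+0.392) + (2.5+0.392) = 105.780 Mbps.
× 180 s = 19,040 Mb = 2,380 MB = 2.380 GB.

2.38 GB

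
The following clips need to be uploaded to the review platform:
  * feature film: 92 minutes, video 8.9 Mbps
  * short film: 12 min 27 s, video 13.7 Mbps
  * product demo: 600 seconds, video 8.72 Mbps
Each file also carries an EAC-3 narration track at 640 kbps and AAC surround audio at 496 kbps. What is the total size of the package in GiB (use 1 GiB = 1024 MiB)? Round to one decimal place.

Audio total: 640 + 496 = 1136 kbps = 1.136 Mbps.
feature film: 10.036 Mbps × 5520 s = 55398.7 Mb
short film: 14.836 Mbps × 747 s = 11082.5 Mb
product demo: 9.856 Mbps × 600 s = 5913.6 Mb
Total: 72394.8 Mb = 9049.4 MB.
= 8.428 GiB.

8.4 GiB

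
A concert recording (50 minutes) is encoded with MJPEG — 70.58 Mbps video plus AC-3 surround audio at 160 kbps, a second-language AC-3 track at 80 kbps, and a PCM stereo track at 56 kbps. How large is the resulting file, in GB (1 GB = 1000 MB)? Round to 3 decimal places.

26.579 GB

50 min = 3000 s
Audio total: 160 + 80 + 56 = 296 kbps = 0.296 Mbps.
Total bitrate: 70.58 + 0.296 = 70.876 Mbps.
Stream data: 70.876 Mbps × 3000 s = 212628.0 Mb.
212,628 Mb ÷ 8 = 26,578 MB → 26.58 GB.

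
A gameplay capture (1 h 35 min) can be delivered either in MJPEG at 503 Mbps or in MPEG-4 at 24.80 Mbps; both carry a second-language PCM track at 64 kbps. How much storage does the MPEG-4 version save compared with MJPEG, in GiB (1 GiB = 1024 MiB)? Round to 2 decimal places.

317.32 GiB

1 h 35 min = 95 min = 5700 s
Audio: 64 kbps = 0.064 Mbps.
MJPEG: 503.064 Mbps × 5700 s = 2867464.8 Mb = 333.817 GiB.
MPEG-4: 24.864 Mbps × 5700 s = 141724.8 Mb = 16.499 GiB.
Saving: 333.817 − 16.499 = 317.318 GiB.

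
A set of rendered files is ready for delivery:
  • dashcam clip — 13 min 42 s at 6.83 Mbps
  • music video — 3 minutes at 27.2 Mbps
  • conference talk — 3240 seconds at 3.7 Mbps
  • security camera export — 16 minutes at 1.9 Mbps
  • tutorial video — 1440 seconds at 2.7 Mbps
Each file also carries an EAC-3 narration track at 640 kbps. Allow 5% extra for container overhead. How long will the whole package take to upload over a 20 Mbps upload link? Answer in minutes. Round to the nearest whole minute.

Audio: 640 kbps = 0.640 Mbps.
dashcam clip: 7.470 Mbps × 822 s × 1.05 = 6447.4 Mb
music video: 27.840 Mbps × 180 s × 1.05 = 5261.8 Mb
conference talk: 4.340 Mbps × 3240 s × 1.05 = 14764.7 Mb
security camera export: 2.540 Mbps × 960 s × 1.05 = 2560.3 Mb
tutorial video: 3.340 Mbps × 1440 s × 1.05 = 5050.1 Mb
Total: 34084.2 Mb = 4260.5 MB.
At 20 Mbps: 34084.2 / 20 = 1704 s ≈ 28.4 minutes.

28 minutes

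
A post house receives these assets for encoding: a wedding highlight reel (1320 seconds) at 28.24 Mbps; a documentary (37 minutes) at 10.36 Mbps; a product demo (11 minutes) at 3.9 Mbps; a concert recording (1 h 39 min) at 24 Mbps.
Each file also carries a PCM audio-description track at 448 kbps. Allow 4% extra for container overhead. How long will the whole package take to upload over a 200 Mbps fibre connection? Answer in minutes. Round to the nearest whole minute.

18 minutes

Audio: 448 kbps = 0.448 Mbps.
wedding highlight reel: 28.688 Mbps × 1320 s × 1.04 = 39382.9 Mb
documentary: 10.808 Mbps × 2220 s × 1.04 = 24953.5 Mb
product demo: 4.348 Mbps × 660 s × 1.04 = 2984.5 Mb
concert recording: 24.448 Mbps × 5940 s × 1.04 = 151030.0 Mb
Total: 218350.8 Mb = 27293.9 MB.
At 200 Mbps: 218350.8 / 200 = 1092 s ≈ 18.2 minutes.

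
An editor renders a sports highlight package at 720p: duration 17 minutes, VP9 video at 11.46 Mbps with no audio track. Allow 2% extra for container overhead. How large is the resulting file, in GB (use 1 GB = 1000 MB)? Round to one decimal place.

17 min = 1020 s
Total bitrate: 11.46 Mbps.
Stream data: 11.460 Mbps × 1020 s = 11689.2 Mb.
With 2% container overhead: ×1.02.
11,923 Mb ÷ 8 = 1,490 MB → 1.490 GB.

1.5 GB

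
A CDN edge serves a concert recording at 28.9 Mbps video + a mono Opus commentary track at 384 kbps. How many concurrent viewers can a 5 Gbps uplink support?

Audio: 384 kbps = 0.384 Mbps.
Per-viewer media rate: 29.284 Mbps.
5 Gbps = 5,000 Mbps; 5,000 / 29.284 = 170.74 → 170 viewers.

170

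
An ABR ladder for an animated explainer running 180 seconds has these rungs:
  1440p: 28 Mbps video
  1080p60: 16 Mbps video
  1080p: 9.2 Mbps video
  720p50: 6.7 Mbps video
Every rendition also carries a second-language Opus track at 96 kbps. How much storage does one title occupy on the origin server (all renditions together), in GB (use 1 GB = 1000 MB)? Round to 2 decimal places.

1.36 GB

Audio: 96 kbps = 0.096 Mbps.
Sum of rendition bitrates: (28+0.096) + (16+0.096) + (9.2+0.096) + (6.7+0.096) = 60.284 Mbps.
× 180 s = 10,851 Mb = 1,356 MB = 1.356 GB.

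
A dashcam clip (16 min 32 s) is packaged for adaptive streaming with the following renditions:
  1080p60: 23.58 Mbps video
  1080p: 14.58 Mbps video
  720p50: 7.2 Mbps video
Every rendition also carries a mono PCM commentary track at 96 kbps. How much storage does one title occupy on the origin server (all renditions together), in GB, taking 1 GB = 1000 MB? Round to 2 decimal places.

5.66 GB

16 min 32 s = 992 s
Audio: 96 kbps = 0.096 Mbps.
Sum of rendition bitrates: (23.58+0.096) + (14.58+0.096) + (7.2+0.096) = 45.648 Mbps.
× 992 s = 45,283 Mb = 5,660 MB = 5.660 GB.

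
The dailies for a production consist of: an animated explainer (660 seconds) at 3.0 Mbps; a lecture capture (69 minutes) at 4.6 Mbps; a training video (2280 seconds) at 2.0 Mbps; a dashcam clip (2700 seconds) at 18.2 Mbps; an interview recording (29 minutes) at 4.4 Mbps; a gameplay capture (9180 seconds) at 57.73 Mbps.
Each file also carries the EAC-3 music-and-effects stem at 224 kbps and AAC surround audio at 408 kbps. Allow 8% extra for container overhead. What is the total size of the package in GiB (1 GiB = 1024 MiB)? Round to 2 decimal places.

Audio total: 224 + 408 = 632 kbps = 0.632 Mbps.
animated explainer: 3.632 Mbps × 660 s × 1.08 = 2588.9 Mb
lecture capture: 5.232 Mbps × 4140 s × 1.08 = 23393.3 Mb
training video: 2.632 Mbps × 2280 s × 1.08 = 6481.0 Mb
dashcam clip: 18.832 Mbps × 2700 s × 1.08 = 54914.1 Mb
interview recording: 5.032 Mbps × 1740 s × 1.08 = 9456.1 Mb
gameplay capture: 58.362 Mbps × 9180 s × 1.08 = 578624.2 Mb
Total: 675457.7 Mb = 84432.2 MB.
= 78.63 GiB.

78.63 GiB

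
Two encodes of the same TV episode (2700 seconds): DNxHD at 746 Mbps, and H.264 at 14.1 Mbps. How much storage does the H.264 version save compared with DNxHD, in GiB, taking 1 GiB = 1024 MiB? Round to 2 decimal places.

230.05 GiB

DNxHD: 746.000 Mbps × 2700 s = 2014200.0 Mb = 234.484 GiB.
H.264: 14.100 Mbps × 2700 s = 38070.0 Mb = 4.432 GiB.
Saving: 234.484 − 4.432 = 230.052 GiB.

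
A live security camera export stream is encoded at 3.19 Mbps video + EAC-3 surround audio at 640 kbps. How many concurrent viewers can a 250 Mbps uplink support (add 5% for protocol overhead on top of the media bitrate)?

62

Audio: 640 kbps = 0.640 Mbps.
Per-viewer media rate: 3.830 Mbps.
On the wire with 5% overhead: 4.021 Mbps.
250 Mbps = 250.0 Mbps; 250.0 / 4.021 = 62.17 → 62 viewers.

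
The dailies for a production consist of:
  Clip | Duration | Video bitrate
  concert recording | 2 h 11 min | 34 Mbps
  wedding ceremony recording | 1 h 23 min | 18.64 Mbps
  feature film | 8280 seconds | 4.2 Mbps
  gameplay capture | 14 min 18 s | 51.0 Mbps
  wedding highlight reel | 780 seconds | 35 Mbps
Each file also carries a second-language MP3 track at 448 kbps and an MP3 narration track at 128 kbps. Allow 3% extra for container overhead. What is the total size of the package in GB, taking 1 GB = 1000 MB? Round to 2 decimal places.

Audio total: 448 + 128 = 576 kbps = 0.576 Mbps.
concert recording: 34.576 Mbps × 7860 s × 1.03 = 279920.4 Mb
wedding ceremony recording: 19.216 Mbps × 4980 s × 1.03 = 98566.6 Mb
feature film: 4.776 Mbps × 8280 s × 1.03 = 40731.6 Mb
gameplay capture: 51.576 Mbps × 858 s × 1.03 = 45579.8 Mb
wedding highlight reel: 35.576 Mbps × 780 s × 1.03 = 28581.8 Mb
Total: 493380.1 Mb = 61672.5 MB.
= 61.67 GB.

61.67 GB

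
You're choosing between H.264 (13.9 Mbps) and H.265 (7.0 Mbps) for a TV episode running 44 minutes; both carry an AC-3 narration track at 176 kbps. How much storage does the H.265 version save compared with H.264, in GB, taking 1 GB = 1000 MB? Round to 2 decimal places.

2.28 GB

44 min = 2640 s
Audio: 176 kbps = 0.176 Mbps.
H.264: 14.076 Mbps × 2640 s = 37160.6 Mb = 4.645 GB.
H.265: 7.176 Mbps × 2640 s = 18944.6 Mb = 2.368 GB.
Saving: 4.645 − 2.368 = 2.277 GB.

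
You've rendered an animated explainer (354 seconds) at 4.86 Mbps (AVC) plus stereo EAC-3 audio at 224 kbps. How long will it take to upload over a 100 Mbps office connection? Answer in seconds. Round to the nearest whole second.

Audio: 224 kbps = 0.224 Mbps.
Total bitrate: 5.084 Mbps.
File: 5.084 Mbps × 354 s = 1799.7 Mb.
At 100 Mbps: 1799.7 / 100 = 18.0 s ≈ 18 seconds.

18 seconds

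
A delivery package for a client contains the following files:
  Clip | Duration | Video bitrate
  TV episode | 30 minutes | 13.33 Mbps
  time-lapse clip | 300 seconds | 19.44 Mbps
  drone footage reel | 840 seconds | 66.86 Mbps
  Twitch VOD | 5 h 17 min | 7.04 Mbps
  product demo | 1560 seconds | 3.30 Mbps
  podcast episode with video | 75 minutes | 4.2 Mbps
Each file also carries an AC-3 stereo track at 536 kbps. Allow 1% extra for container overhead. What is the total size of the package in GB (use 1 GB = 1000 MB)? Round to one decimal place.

32.7 GB

Audio: 536 kbps = 0.536 Mbps.
TV episode: 13.866 Mbps × 1800 s × 1.01 = 25208.4 Mb
time-lapse clip: 19.976 Mbps × 300 s × 1.01 = 6052.7 Mb
drone footage reel: 67.396 Mbps × 840 s × 1.01 = 57178.8 Mb
Twitch VOD: 7.576 Mbps × 19020 s × 1.01 = 145536.5 Mb
product demo: 3.836 Mbps × 1560 s × 1.01 = 6044.0 Mb
podcast episode with video: 4.736 Mbps × 4500 s × 1.01 = 21525.1 Mb
Total: 261545.5 Mb = 32693.2 MB.
= 32.69 GB.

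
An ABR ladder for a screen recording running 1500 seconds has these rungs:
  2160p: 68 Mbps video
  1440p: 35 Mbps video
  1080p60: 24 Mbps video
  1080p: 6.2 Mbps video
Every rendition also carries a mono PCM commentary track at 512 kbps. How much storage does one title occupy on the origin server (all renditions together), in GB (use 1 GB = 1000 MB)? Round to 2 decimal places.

Audio: 512 kbps = 0.512 Mbps.
Sum of rendition bitrates: (68+0.512) + (35+0.512) + (24+0.512) + (6.2+0.512) = 135.248 Mbps.
× 1500 s = 202,872 Mb = 25,359 MB = 25.36 GB.

25.36 GB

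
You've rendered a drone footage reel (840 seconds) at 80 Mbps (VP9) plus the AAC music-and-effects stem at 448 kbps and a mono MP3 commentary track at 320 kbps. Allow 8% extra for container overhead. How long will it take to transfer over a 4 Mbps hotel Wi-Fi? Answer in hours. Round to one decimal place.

Audio total: 448 + 320 = 768 kbps = 0.768 Mbps.
Total bitrate: 80.768 Mbps.
File: 80.768 Mbps × 840 s = 67845.1 Mb.
With 8% container overhead: ×1.08. → 73272.7 Mb.
At 4 Mbps: 73272.7 / 4 = 18318.2 s ≈ 5.09 hours.

5.1 hours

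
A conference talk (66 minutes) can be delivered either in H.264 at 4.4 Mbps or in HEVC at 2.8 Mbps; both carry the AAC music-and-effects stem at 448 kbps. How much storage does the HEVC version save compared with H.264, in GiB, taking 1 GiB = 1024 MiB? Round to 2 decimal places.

66 min = 3960 s
Audio: 448 kbps = 0.448 Mbps.
H.264: 4.848 Mbps × 3960 s = 19198.1 Mb = 2.235 GiB.
HEVC: 3.248 Mbps × 3960 s = 12862.1 Mb = 1.497 GiB.
Saving: 2.235 − 1.497 = 0.738 GiB.

0.74 GiB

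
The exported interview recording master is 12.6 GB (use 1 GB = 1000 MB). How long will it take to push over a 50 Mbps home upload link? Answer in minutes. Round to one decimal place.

33.6 minutes

File: 12.6 GB = 100800.0 Mb.
At 50 Mbps: 100800.0 / 50 = 2016.0 s ≈ 33.6 minutes.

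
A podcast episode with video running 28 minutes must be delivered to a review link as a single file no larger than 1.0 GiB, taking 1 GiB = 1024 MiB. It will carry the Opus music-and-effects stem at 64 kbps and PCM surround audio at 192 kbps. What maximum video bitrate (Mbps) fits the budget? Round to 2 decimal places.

4.86 Mbps

Budget: 1.0 GiB = 8589.9 Mb.
28 min = 1680 s
Total bitrate budget: 8589.9 Mb / 1680 s = 5.113 Mbps.
Audio total: 64 + 192 = 256 kbps = 0.256 Mbps.
Video: 5.113 − 0.256 = 4.857 Mbps.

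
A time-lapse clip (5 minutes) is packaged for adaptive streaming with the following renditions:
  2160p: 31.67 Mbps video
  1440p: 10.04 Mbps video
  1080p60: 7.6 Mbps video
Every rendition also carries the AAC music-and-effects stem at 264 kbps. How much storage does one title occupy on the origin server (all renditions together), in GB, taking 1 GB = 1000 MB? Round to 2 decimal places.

5 min = 300 s
Audio: 264 kbps = 0.264 Mbps.
Sum of rendition bitrates: (31.67+0.264) + (10.04+0.264) + (7.6+0.264) = 50.102 Mbps.
× 300 s = 15,031 Mb = 1,879 MB = 1.879 GB.

1.88 GB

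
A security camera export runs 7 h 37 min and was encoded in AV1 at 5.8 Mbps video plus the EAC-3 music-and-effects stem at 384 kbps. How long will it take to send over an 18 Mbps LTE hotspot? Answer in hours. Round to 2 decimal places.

2.62 hours

7 h 37 min = 457 min = 27420 s
Audio: 384 kbps = 0.384 Mbps.
Total bitrate: 6.184 Mbps.
File: 6.184 Mbps × 27420 s = 169565.3 Mb.
At 18 Mbps: 169565.3 / 18 = 9420.3 s ≈ 2.62 hours.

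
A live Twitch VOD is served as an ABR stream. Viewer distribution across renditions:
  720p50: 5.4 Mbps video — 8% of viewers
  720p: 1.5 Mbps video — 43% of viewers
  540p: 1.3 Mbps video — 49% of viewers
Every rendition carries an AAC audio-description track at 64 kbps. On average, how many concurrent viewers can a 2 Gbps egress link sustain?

Audio: 64 kbps = 0.064 Mbps.
Average per-viewer bitrate: 0.08×5.464 + 0.43×1.564 + 0.49×1.364 = 1.778 Mbps.
2 Gbps = 2,000 Mbps; 2,000 / 1.778 = 1124.86 → 1124.

1124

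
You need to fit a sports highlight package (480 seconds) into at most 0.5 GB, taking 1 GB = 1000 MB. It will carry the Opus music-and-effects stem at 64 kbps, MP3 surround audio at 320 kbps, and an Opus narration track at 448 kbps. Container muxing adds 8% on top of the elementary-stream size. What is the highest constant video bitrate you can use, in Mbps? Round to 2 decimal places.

6.88 Mbps

Budget: 0.5 GB = 4000.0 Mb.
Stream payload after overhead: 4000.0 / 1.08 = 3703.7 Mb.
Total bitrate budget: 3703.7 Mb / 480 s = 7.716 Mbps.
Audio total: 64 + 320 + 448 = 832 kbps = 0.832 Mbps.
Video: 7.716 − 0.832 = 6.884 Mbps.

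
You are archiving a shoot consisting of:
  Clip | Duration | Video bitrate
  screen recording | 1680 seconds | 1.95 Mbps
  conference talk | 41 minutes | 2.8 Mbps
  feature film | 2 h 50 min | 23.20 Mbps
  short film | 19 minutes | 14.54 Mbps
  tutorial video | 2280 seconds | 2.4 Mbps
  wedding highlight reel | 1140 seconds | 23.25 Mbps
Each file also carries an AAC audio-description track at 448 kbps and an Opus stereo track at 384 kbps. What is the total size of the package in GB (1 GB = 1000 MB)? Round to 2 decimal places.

38.89 GB

Audio total: 448 + 384 = 832 kbps = 0.832 Mbps.
screen recording: 2.782 Mbps × 1680 s = 4673.8 Mb
conference talk: 3.632 Mbps × 2460 s = 8934.7 Mb
feature film: 24.032 Mbps × 10200 s = 245126.4 Mb
short film: 15.372 Mbps × 1140 s = 17524.1 Mb
tutorial video: 3.232 Mbps × 2280 s = 7369.0 Mb
wedding highlight reel: 24.082 Mbps × 1140 s = 27453.5 Mb
Total: 311081.4 Mb = 38885.2 MB.
= 38.89 GB.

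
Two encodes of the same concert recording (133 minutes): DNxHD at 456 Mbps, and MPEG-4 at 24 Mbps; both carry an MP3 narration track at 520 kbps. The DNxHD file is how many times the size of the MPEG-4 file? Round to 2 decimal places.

18.62

133 min = 7980 s
Audio: 520 kbps = 0.520 Mbps.
DNxHD: 456.520 Mbps × 7980 s = 3643029.6 Mb = 424.104 GiB.
MPEG-4: 24.520 Mbps × 7980 s = 195669.6 Mb = 22.779 GiB.
Ratio: 424.104 / 22.779 = 18.618.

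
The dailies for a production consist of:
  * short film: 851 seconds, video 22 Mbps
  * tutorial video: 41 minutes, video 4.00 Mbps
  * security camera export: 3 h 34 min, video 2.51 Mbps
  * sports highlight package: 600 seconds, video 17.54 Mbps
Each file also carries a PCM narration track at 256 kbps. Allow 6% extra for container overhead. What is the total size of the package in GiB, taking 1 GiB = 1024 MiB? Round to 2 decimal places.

Audio: 256 kbps = 0.256 Mbps.
short film: 22.256 Mbps × 851 s × 1.06 = 20076.2 Mb
tutorial video: 4.256 Mbps × 2460 s × 1.06 = 11097.9 Mb
security camera export: 2.766 Mbps × 12840 s × 1.06 = 37646.4 Mb
sports highlight package: 17.796 Mbps × 600 s × 1.06 = 11318.3 Mb
Total: 80138.8 Mb = 10017.4 MB.
= 9.329 GiB.

9.33 GiB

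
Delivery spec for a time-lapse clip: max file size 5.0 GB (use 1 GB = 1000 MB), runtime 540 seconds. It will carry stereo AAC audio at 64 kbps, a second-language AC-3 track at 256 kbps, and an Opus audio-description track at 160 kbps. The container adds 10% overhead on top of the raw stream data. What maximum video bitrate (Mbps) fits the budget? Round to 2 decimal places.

66.86 Mbps

Budget: 5.0 GB = 40000.0 Mb.
Stream payload after overhead: 40000.0 / 1.10 = 36363.6 Mb.
Total bitrate budget: 36363.6 Mb / 540 s = 67.340 Mbps.
Audio total: 64 + 256 + 160 = 480 kbps = 0.480 Mbps.
Video: 67.340 − 0.480 = 66.860 Mbps.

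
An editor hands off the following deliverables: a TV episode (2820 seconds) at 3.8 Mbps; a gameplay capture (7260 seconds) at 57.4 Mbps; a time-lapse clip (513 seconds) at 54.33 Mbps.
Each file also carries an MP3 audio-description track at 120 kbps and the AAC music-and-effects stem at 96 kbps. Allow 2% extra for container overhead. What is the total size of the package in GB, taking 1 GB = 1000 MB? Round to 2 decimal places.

Audio total: 120 + 96 = 216 kbps = 0.216 Mbps.
TV episode: 4.016 Mbps × 2820 s × 1.02 = 11551.6 Mb
gameplay capture: 57.616 Mbps × 7260 s × 1.02 = 426658.0 Mb
time-lapse clip: 54.546 Mbps × 513 s × 1.02 = 28541.7 Mb
Total: 466751.4 Mb = 58343.9 MB.
= 58.34 GB.

58.34 GB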